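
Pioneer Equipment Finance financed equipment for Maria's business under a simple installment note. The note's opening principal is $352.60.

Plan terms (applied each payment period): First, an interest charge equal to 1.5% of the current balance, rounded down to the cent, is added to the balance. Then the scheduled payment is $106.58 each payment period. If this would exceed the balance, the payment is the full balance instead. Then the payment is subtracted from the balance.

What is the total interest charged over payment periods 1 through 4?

$11.92

Payment period 1: $352.60 +$5.28 interest = $357.88; pay $106.58 → $251.30
Payment period 2: $251.30 +$3.76 interest = $255.06; pay $106.58 → $148.48
Payment period 3: $148.48 +$2.22 interest = $150.70; pay $106.58 → $44.12
Payment period 4: $44.12 +$0.66 interest = $44.78; pay $44.78 → $0.00
Total interest: $5.28 + $3.76 + $2.22 + $0.66 = $11.92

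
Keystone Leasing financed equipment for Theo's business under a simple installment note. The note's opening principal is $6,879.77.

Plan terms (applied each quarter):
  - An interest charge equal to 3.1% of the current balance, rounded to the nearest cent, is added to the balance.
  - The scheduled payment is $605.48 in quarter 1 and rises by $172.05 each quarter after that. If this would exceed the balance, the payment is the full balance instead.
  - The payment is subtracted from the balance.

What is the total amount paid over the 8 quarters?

$7,913.02

# | Opening | Interest | Payment | End bal
1 | $6,879.77 | $213.27 | $605.48 | $6,487.56
2 | $6,487.56 | $201.11 | $777.53 | $5,911.14
3 | $5,911.14 | $183.25 | $949.58 | $5,144.81
4 | $5,144.81 | $159.49 | $1,121.63 | $4,182.67
5 | $4,182.67 | $129.66 | $1,293.68 | $3,018.65
6 | $3,018.65 | $93.58 | $1,465.73 | $1,646.50
7 | $1,646.50 | $51.04 | $1,637.78 | $59.76
8 | $59.76 | $1.85 | $61.61 | $0.00
Total paid: $7,913.02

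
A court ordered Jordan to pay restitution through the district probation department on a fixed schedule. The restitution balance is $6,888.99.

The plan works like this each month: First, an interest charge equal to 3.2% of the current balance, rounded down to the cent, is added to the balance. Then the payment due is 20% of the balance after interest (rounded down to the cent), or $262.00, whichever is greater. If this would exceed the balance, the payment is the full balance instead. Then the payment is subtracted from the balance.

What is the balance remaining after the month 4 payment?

Month 1: opening $6,888.99; interest $220.44 → $7,109.43; payment $1,421.88; balance $5,687.55
Month 2: opening $5,687.55; interest $182.00 → $5,869.55; payment $1,173.91; balance $4,695.64
Month 3: opening $4,695.64; interest $150.26 → $4,845.90; payment $969.18; balance $3,876.72
Month 4: opening $3,876.72; interest $124.05 → $4,000.77; payment $800.15; balance $3,200.62

$3,200.62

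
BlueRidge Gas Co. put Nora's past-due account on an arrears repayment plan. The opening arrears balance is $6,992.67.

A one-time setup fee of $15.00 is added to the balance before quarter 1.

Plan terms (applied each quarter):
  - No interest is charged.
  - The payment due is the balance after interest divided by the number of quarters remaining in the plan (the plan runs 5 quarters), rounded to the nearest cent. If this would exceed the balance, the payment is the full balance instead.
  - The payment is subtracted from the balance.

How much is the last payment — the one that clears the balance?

$1,401.53

Quarter 1: opening $7,007.67; payment $1,401.53; balance $5,606.14
Quarter 2: opening $5,606.14; payment $1,401.54; balance $4,204.60
Quarter 3: opening $4,204.60; payment $1,401.53; balance $2,803.07
Quarter 4: opening $2,803.07; payment $1,401.54; balance $1,401.53
Quarter 5: opening $1,401.53; payment $1,401.53; balance $0.00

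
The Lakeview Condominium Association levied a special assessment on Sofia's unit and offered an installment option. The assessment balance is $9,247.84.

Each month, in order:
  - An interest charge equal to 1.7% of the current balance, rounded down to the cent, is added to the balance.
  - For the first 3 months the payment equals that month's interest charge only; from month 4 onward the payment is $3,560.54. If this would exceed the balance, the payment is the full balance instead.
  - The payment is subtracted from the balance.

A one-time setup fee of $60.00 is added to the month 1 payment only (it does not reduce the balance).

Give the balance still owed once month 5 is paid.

Month 1: opening $9,247.84; interest $157.21 → $9,405.05; payment $157.21 (+ $60.00 fee); balance $9,247.84
Month 2: opening $9,247.84; interest $157.21 → $9,405.05; payment $157.21; balance $9,247.84
Month 3: opening $9,247.84; interest $157.21 → $9,405.05; payment $157.21; balance $9,247.84
Month 4: opening $9,247.84; interest $157.21 → $9,405.05; payment $3,560.54; balance $5,844.51
Month 5: opening $5,844.51; interest $99.35 → $5,943.86; payment $3,560.54; balance $2,383.32

$2,383.32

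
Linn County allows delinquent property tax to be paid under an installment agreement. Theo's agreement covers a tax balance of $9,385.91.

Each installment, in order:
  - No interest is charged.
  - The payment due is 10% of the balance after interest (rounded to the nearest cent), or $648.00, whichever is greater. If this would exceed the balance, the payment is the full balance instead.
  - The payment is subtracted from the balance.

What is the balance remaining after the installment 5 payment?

$5,510.10

# | Opening | Payment | End bal
1 | $9,385.91 | $938.59 | $8,447.32
2 | $8,447.32 | $844.73 | $7,602.59
3 | $7,602.59 | $760.26 | $6,842.33
4 | $6,842.33 | $684.23 | $6,158.10
5 | $6,158.10 | $648.00 | $5,510.10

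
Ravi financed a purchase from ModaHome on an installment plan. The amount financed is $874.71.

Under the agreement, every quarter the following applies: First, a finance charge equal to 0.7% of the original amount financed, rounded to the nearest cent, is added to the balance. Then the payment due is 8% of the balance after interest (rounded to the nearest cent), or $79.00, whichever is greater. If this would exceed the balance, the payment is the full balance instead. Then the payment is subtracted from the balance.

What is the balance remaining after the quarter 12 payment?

Quarter 1: $874.71 +$6.12 interest = $880.83; pay $79.00 → $801.83
Quarter 2: $801.83 +$6.12 interest = $807.95; pay $79.00 → $728.95
Quarter 3: $728.95 +$6.12 interest = $735.07; pay $79.00 → $656.07
Quarter 4: $656.07 +$6.12 interest = $662.19; pay $79.00 → $583.19
Quarter 5: $583.19 +$6.12 interest = $589.31; pay $79.00 → $510.31
Quarter 6: $510.31 +$6.12 interest = $516.43; pay $79.00 → $437.43
Quarter 7: $437.43 +$6.12 interest = $443.55; pay $79.00 → $364.55
Quarter 8: $364.55 +$6.12 interest = $370.67; pay $79.00 → $291.67
Quarter 9: $291.67 +$6.12 interest = $297.79; pay $79.00 → $218.79
Quarter 10: $218.79 +$6.12 interest = $224.91; pay $79.00 → $145.91
Quarter 11: $145.91 +$6.12 interest = $152.03; pay $79.00 → $73.03
Quarter 12: $73.03 +$6.12 interest = $79.15; pay $79.00 → $0.15

$0.15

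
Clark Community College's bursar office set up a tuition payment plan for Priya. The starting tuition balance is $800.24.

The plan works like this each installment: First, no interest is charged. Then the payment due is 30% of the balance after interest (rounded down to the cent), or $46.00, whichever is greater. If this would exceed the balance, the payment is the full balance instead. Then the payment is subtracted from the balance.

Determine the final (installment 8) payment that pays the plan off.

Installment 1: $800.24 − $240.07 → $560.17
Installment 2: $560.17 − $168.05 → $392.12
Installment 3: $392.12 − $117.63 → $274.49
Installment 4: $274.49 − $82.34 → $192.15
Installment 5: $192.15 − $57.64 → $134.51
Installment 6: $134.51 − $46.00 → $88.51
Installment 7: $88.51 − $46.00 → $42.51
Installment 8: $42.51 − $42.51 → $0.00

$42.51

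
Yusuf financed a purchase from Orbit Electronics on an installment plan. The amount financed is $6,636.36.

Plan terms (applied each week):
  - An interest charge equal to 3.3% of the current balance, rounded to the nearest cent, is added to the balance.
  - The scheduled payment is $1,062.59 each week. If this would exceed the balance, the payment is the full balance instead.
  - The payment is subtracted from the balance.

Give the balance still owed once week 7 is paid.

$113.38

# | Opening | Interest | Payment | End bal
1 | $6,636.36 | $219.00 | $1,062.59 | $5,792.77
2 | $5,792.77 | $191.16 | $1,062.59 | $4,921.34
3 | $4,921.34 | $162.40 | $1,062.59 | $4,021.15
4 | $4,021.15 | $132.70 | $1,062.59 | $3,091.26
5 | $3,091.26 | $102.01 | $1,062.59 | $2,130.68
6 | $2,130.68 | $70.31 | $1,062.59 | $1,138.40
7 | $1,138.40 | $37.57 | $1,062.59 | $113.38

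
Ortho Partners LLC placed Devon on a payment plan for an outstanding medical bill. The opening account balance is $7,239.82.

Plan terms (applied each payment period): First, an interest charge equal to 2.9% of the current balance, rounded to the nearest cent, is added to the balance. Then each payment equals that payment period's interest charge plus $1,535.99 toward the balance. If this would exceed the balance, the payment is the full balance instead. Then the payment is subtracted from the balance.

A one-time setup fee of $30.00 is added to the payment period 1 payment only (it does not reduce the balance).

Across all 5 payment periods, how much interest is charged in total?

Payment period 1: opening $7,239.82; interest $209.95 → $7,449.77; payment $1,745.94 (+ $30.00 fee); balance $5,703.83
Payment period 2: opening $5,703.83; interest $165.41 → $5,869.24; payment $1,701.40; balance $4,167.84
Payment period 3: opening $4,167.84; interest $120.87 → $4,288.71; payment $1,656.86; balance $2,631.85
Payment period 4: opening $2,631.85; interest $76.32 → $2,708.17; payment $1,612.31; balance $1,095.86
Payment period 5: opening $1,095.86; interest $31.78 → $1,127.64; payment $1,127.64; balance $0.00
Total interest: $209.95 + $165.41 + $120.87 + $76.32 + $31.78 = $604.33

$604.33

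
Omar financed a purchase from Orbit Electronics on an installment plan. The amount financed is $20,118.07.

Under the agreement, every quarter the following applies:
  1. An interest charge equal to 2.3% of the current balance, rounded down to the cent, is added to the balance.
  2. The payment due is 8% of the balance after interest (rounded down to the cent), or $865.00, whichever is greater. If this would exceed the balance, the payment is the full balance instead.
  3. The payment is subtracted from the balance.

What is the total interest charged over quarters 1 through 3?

Quarter 1: opening $20,118.07; interest $462.71 → $20,580.78; payment $1,646.46; balance $18,934.32
Quarter 2: opening $18,934.32; interest $435.48 → $19,369.80; payment $1,549.58; balance $17,820.22
Quarter 3: opening $17,820.22; interest $409.86 → $18,230.08; payment $1,458.40; balance $16,771.68
Total interest: $462.71 + $435.48 + $409.86 = $1,308.05

$1,308.05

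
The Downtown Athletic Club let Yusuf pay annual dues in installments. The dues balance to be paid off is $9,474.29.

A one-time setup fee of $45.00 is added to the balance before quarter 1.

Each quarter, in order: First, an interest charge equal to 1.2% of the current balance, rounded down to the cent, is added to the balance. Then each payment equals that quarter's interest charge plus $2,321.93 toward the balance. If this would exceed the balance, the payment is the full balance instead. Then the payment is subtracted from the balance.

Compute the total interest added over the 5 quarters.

$292.50

Quarter 1: opening $9,519.29; interest $114.23 → $9,633.52; payment $2,436.16; balance $7,197.36
Quarter 2: opening $7,197.36; interest $86.36 → $7,283.72; payment $2,408.29; balance $4,875.43
Quarter 3: opening $4,875.43; interest $58.50 → $4,933.93; payment $2,380.43; balance $2,553.50
Quarter 4: opening $2,553.50; interest $30.64 → $2,584.14; payment $2,352.57; balance $231.57
Quarter 5: opening $231.57; interest $2.77 → $234.34; payment $234.34; balance $0.00
Total interest: $114.23 + $86.36 + $58.50 + $30.64 + $2.77 = $292.50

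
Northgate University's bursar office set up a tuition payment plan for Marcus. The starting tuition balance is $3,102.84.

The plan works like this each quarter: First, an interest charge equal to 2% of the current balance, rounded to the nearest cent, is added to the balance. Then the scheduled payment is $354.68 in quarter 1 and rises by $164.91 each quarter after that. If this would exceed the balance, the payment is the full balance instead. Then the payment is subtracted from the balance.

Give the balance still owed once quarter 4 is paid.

$894.05

Quarter 1: $3,102.84 +$62.06 interest = $3,164.90; pay $354.68 → $2,810.22
Quarter 2: $2,810.22 +$56.20 interest = $2,866.42; pay $519.59 → $2,346.83
Quarter 3: $2,346.83 +$46.94 interest = $2,393.77; pay $684.50 → $1,709.27
Quarter 4: $1,709.27 +$34.19 interest = $1,743.46; pay $849.41 → $894.05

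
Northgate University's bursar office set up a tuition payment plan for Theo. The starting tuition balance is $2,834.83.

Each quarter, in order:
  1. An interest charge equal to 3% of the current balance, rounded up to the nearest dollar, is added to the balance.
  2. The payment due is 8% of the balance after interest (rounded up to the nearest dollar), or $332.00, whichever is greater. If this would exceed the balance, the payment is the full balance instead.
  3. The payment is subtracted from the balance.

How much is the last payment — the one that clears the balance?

$11.83

Quarter 1: $2,834.83 +$86.00 interest = $2,920.83; pay $332.00 → $2,588.83
Quarter 2: $2,588.83 +$78.00 interest = $2,666.83; pay $332.00 → $2,334.83
Quarter 3: $2,334.83 +$71.00 interest = $2,405.83; pay $332.00 → $2,073.83
Quarter 4: $2,073.83 +$63.00 interest = $2,136.83; pay $332.00 → $1,804.83
Quarter 5: $1,804.83 +$55.00 interest = $1,859.83; pay $332.00 → $1,527.83
Quarter 6: $1,527.83 +$46.00 interest = $1,573.83; pay $332.00 → $1,241.83
Quarter 7: $1,241.83 +$38.00 interest = $1,279.83; pay $332.00 → $947.83
Quarter 8: $947.83 +$29.00 interest = $976.83; pay $332.00 → $644.83
Quarter 9: $644.83 +$20.00 interest = $664.83; pay $332.00 → $332.83
Quarter 10: $332.83 +$10.00 interest = $342.83; pay $332.00 → $10.83
Quarter 11: $10.83 +$1.00 interest = $11.83; pay $11.83 → $0.00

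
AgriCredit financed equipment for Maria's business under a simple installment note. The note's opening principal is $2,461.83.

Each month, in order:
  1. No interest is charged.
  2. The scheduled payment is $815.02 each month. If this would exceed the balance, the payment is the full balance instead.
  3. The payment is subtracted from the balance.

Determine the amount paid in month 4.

Month 1: $2,461.83 − $815.02 → $1,646.81
Month 2: $1,646.81 − $815.02 → $831.79
Month 3: $831.79 − $815.02 → $16.77
Month 4: $16.77 − $16.77 → $0.00

$16.77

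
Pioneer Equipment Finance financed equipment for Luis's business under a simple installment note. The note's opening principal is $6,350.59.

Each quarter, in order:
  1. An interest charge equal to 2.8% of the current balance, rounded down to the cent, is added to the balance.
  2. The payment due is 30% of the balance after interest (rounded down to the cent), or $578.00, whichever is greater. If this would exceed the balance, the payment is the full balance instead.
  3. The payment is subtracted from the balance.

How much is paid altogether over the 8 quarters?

# | Opening | Interest | Payment | End bal
1 | $6,350.59 | $177.81 | $1,958.52 | $4,569.88
2 | $4,569.88 | $127.95 | $1,409.34 | $3,288.49
3 | $3,288.49 | $92.07 | $1,014.16 | $2,366.40
4 | $2,366.40 | $66.25 | $729.79 | $1,702.86
5 | $1,702.86 | $47.68 | $578.00 | $1,172.54
6 | $1,172.54 | $32.83 | $578.00 | $627.37
7 | $627.37 | $17.56 | $578.00 | $66.93
8 | $66.93 | $1.87 | $68.80 | $0.00
Total paid: $6,914.61

$6,914.61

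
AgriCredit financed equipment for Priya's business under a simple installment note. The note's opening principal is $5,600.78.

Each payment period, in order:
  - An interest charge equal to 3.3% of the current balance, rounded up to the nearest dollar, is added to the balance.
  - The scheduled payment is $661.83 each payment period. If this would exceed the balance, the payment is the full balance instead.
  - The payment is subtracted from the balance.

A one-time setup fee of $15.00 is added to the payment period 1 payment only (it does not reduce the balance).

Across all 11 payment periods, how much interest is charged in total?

Payment period 1: opening $5,600.78; interest $185.00 → $5,785.78; payment $661.83 (+ $15.00 fee); balance $5,123.95
Payment period 2: opening $5,123.95; interest $170.00 → $5,293.95; payment $661.83; balance $4,632.12
Payment period 3: opening $4,632.12; interest $153.00 → $4,785.12; payment $661.83; balance $4,123.29
Payment period 4: opening $4,123.29; interest $137.00 → $4,260.29; payment $661.83; balance $3,598.46
Payment period 5: opening $3,598.46; interest $119.00 → $3,717.46; payment $661.83; balance $3,055.63
Payment period 6: opening $3,055.63; interest $101.00 → $3,156.63; payment $661.83; balance $2,494.80
Payment period 7: opening $2,494.80; interest $83.00 → $2,577.80; payment $661.83; balance $1,915.97
Payment period 8: opening $1,915.97; interest $64.00 → $1,979.97; payment $661.83; balance $1,318.14
Payment period 9: opening $1,318.14; interest $44.00 → $1,362.14; payment $661.83; balance $700.31
Payment period 10: opening $700.31; interest $24.00 → $724.31; payment $661.83; balance $62.48
Payment period 11: opening $62.48; interest $3.00 → $65.48; payment $65.48; balance $0.00
Total interest: $185.00 + $170.00 + $153.00 + $137.00 + $119.00 + $101.00 + $83.00 + $64.00 + $44.00 + $24.00 + $3.00 = $1,083.00

$1,083.00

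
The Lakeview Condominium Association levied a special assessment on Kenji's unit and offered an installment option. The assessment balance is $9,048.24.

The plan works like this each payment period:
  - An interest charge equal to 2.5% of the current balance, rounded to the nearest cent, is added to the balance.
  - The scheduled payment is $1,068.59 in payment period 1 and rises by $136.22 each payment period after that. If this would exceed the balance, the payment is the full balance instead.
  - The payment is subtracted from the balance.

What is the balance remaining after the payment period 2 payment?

$7,206.20

# | Opening | Interest | Payment | End bal
1 | $9,048.24 | $226.21 | $1,068.59 | $8,205.86
2 | $8,205.86 | $205.15 | $1,204.81 | $7,206.20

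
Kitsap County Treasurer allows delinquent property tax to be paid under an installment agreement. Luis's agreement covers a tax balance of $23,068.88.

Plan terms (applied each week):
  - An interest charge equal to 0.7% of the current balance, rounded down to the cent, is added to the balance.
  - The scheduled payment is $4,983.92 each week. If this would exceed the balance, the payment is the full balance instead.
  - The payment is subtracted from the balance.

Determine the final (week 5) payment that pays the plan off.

$3,600.65

# | Opening | Interest | Payment | End bal
1 | $23,068.88 | $161.48 | $4,983.92 | $18,246.44
2 | $18,246.44 | $127.72 | $4,983.92 | $13,390.24
3 | $13,390.24 | $93.73 | $4,983.92 | $8,500.05
4 | $8,500.05 | $59.50 | $4,983.92 | $3,575.63
5 | $3,575.63 | $25.02 | $3,600.65 | $0.00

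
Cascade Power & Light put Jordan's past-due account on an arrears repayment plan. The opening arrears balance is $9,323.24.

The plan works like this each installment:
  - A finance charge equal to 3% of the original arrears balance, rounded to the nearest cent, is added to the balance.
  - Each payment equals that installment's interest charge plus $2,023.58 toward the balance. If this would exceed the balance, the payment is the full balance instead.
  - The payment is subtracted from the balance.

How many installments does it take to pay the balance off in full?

5

Installment 1: $9,323.24 +$279.70 interest = $9,602.94; pay $2,303.28 → $7,299.66
Installment 2: $7,299.66 +$279.70 interest = $7,579.36; pay $2,303.28 → $5,276.08
Installment 3: $5,276.08 +$279.70 interest = $5,555.78; pay $2,303.28 → $3,252.50
Installment 4: $3,252.50 +$279.70 interest = $3,532.20; pay $2,303.28 → $1,228.92
Installment 5: $1,228.92 +$279.70 interest = $1,508.62; pay $1,508.62 → $0.00
Balance reaches $0.00 in installment 5.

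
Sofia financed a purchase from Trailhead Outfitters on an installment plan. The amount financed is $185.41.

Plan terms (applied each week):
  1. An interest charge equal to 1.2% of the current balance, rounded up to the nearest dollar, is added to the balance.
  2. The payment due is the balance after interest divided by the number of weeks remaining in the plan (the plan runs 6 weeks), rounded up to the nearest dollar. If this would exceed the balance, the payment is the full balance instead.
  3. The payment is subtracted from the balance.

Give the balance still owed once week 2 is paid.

$126.41

Week 1: opening $185.41; interest $3.00 → $188.41; payment $32.00; balance $156.41
Week 2: opening $156.41; interest $2.00 → $158.41; payment $32.00; balance $126.41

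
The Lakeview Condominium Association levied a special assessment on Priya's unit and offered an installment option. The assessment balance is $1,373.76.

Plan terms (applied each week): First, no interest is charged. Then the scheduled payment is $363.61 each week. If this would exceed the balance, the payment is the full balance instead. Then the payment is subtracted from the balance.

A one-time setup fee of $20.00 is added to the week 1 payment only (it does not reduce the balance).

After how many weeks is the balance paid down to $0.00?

# | Opening | Payment | Fee | End bal
1 | $1,373.76 | $363.61 | $20.00 | $1,010.15
2 | $1,010.15 | $363.61 | — | $646.54
3 | $646.54 | $363.61 | — | $282.93
4 | $282.93 | $282.93 | — | $0.00
Balance reaches $0.00 in week 4.

4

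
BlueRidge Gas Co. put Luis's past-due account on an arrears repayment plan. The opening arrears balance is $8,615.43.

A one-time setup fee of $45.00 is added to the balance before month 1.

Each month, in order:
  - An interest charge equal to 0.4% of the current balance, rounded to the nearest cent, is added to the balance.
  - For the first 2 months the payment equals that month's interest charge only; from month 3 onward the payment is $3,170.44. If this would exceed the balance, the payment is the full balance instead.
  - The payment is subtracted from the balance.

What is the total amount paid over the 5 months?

Month 1: opening $8,660.43; interest $34.64 → $8,695.07; payment $34.64; balance $8,660.43
Month 2: opening $8,660.43; interest $34.64 → $8,695.07; payment $34.64; balance $8,660.43
Month 3: opening $8,660.43; interest $34.64 → $8,695.07; payment $3,170.44; balance $5,524.63
Month 4: opening $5,524.63; interest $22.10 → $5,546.73; payment $3,170.44; balance $2,376.29
Month 5: opening $2,376.29; interest $9.51 → $2,385.80; payment $2,385.80; balance $0.00
Total paid: $8,795.96

$8,795.96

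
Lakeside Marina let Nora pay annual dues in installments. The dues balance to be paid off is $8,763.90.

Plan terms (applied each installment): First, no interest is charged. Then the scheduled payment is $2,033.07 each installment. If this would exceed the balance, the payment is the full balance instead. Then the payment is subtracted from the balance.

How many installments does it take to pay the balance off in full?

Installment 1: $8,763.90 − $2,033.07 → $6,730.83
Installment 2: $6,730.83 − $2,033.07 → $4,697.76
Installment 3: $4,697.76 − $2,033.07 → $2,664.69
Installment 4: $2,664.69 − $2,033.07 → $631.62
Installment 5: $631.62 − $631.62 → $0.00
Balance reaches $0.00 in installment 5.

5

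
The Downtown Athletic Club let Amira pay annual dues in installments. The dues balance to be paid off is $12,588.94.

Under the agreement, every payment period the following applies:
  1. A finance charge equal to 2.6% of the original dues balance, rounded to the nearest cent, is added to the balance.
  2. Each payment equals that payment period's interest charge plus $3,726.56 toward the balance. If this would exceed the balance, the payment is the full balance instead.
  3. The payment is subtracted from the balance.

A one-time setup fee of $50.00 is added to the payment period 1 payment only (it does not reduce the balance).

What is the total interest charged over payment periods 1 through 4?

$1,309.24

# | Opening | Interest | Payment | Fee | End bal
1 | $12,588.94 | $327.31 | $4,053.87 | $50.00 | $8,862.38
2 | $8,862.38 | $327.31 | $4,053.87 | — | $5,135.82
3 | $5,135.82 | $327.31 | $4,053.87 | — | $1,409.26
4 | $1,409.26 | $327.31 | $1,736.57 | — | $0.00
Total interest: $327.31 + $327.31 + $327.31 + $327.31 = $1,309.24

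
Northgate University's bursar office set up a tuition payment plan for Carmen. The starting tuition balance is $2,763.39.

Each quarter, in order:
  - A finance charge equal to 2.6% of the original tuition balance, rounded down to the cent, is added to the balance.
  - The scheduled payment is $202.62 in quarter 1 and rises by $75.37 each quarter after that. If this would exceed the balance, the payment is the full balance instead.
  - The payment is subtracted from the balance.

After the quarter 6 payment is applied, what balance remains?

Quarter 1: $2,763.39 +$71.84 interest = $2,835.23; pay $202.62 → $2,632.61
Quarter 2: $2,632.61 +$71.84 interest = $2,704.45; pay $277.99 → $2,426.46
Quarter 3: $2,426.46 +$71.84 interest = $2,498.30; pay $353.36 → $2,144.94
Quarter 4: $2,144.94 +$71.84 interest = $2,216.78; pay $428.73 → $1,788.05
Quarter 5: $1,788.05 +$71.84 interest = $1,859.89; pay $504.10 → $1,355.79
Quarter 6: $1,355.79 +$71.84 interest = $1,427.63; pay $579.47 → $848.16

$848.16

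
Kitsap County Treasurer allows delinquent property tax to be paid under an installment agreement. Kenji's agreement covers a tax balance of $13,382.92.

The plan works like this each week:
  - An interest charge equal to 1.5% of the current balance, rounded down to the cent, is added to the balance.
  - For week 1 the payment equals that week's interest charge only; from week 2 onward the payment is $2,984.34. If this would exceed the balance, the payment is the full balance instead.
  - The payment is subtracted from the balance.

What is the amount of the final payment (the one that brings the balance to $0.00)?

Week 1: opening $13,382.92; interest $200.74 → $13,583.66; payment $200.74; balance $13,382.92
Week 2: opening $13,382.92; interest $200.74 → $13,583.66; payment $2,984.34; balance $10,599.32
Week 3: opening $10,599.32; interest $158.98 → $10,758.30; payment $2,984.34; balance $7,773.96
Week 4: opening $7,773.96; interest $116.60 → $7,890.56; payment $2,984.34; balance $4,906.22
Week 5: opening $4,906.22; interest $73.59 → $4,979.81; payment $2,984.34; balance $1,995.47
Week 6: opening $1,995.47; interest $29.93 → $2,025.40; payment $2,025.40; balance $0.00

$2,025.40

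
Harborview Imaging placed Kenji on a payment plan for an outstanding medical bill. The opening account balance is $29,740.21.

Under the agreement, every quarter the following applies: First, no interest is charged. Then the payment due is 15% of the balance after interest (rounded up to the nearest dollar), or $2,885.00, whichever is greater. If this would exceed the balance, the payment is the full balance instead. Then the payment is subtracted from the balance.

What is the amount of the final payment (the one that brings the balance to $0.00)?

$953.21

Quarter 1: opening $29,740.21; payment $4,462.00; balance $25,278.21
Quarter 2: opening $25,278.21; payment $3,792.00; balance $21,486.21
Quarter 3: opening $21,486.21; payment $3,223.00; balance $18,263.21
Quarter 4: opening $18,263.21; payment $2,885.00; balance $15,378.21
Quarter 5: opening $15,378.21; payment $2,885.00; balance $12,493.21
Quarter 6: opening $12,493.21; payment $2,885.00; balance $9,608.21
Quarter 7: opening $9,608.21; payment $2,885.00; balance $6,723.21
Quarter 8: opening $6,723.21; payment $2,885.00; balance $3,838.21
Quarter 9: opening $3,838.21; payment $2,885.00; balance $953.21
Quarter 10: opening $953.21; payment $953.21; balance $0.00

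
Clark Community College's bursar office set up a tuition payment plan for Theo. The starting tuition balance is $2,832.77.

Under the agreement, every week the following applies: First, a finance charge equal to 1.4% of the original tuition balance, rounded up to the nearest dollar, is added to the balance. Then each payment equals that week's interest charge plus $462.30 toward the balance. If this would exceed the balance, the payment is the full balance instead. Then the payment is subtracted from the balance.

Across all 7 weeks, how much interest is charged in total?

Week 1: $2,832.77 +$40.00 interest = $2,872.77; pay $502.30 → $2,370.47
Week 2: $2,370.47 +$40.00 interest = $2,410.47; pay $502.30 → $1,908.17
Week 3: $1,908.17 +$40.00 interest = $1,948.17; pay $502.30 → $1,445.87
Week 4: $1,445.87 +$40.00 interest = $1,485.87; pay $502.30 → $983.57
Week 5: $983.57 +$40.00 interest = $1,023.57; pay $502.30 → $521.27
Week 6: $521.27 +$40.00 interest = $561.27; pay $502.30 → $58.97
Week 7: $58.97 +$40.00 interest = $98.97; pay $98.97 → $0.00
Total interest: $40.00 + $40.00 + $40.00 + $40.00 + $40.00 + $40.00 + $40.00 = $280.00

$280.00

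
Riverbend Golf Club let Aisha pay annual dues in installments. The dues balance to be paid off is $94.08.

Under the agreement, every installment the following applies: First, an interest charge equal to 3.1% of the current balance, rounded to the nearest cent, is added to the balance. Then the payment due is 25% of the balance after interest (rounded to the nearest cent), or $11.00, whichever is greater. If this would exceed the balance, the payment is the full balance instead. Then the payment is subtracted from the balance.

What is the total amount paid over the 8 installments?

Installment 1: opening $94.08; interest $2.92 → $97.00; payment $24.25; balance $72.75
Installment 2: opening $72.75; interest $2.26 → $75.01; payment $18.75; balance $56.26
Installment 3: opening $56.26; interest $1.74 → $58.00; payment $14.50; balance $43.50
Installment 4: opening $43.50; interest $1.35 → $44.85; payment $11.21; balance $33.64
Installment 5: opening $33.64; interest $1.04 → $34.68; payment $11.00; balance $23.68
Installment 6: opening $23.68; interest $0.73 → $24.41; payment $11.00; balance $13.41
Installment 7: opening $13.41; interest $0.42 → $13.83; payment $11.00; balance $2.83
Installment 8: opening $2.83; interest $0.09 → $2.92; payment $2.92; balance $0.00
Total paid: $104.63

$104.63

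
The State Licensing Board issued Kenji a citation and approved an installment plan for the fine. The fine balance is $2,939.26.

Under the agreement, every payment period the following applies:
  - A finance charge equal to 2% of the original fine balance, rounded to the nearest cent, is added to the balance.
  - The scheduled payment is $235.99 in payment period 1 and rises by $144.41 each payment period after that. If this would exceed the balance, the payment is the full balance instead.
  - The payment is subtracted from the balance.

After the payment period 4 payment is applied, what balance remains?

Payment period 1: opening $2,939.26; interest $58.79 → $2,998.05; payment $235.99; balance $2,762.06
Payment period 2: opening $2,762.06; interest $58.79 → $2,820.85; payment $380.40; balance $2,440.45
Payment period 3: opening $2,440.45; interest $58.79 → $2,499.24; payment $524.81; balance $1,974.43
Payment period 4: opening $1,974.43; interest $58.79 → $2,033.22; payment $669.22; balance $1,364.00

$1,364.00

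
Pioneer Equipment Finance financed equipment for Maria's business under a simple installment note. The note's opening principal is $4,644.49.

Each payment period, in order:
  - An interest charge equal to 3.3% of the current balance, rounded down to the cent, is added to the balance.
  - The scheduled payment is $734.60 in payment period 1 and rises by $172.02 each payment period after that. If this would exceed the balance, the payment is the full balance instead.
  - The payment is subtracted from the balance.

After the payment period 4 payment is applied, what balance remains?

Payment period 1: opening $4,644.49; interest $153.26 → $4,797.75; payment $734.60; balance $4,063.15
Payment period 2: opening $4,063.15; interest $134.08 → $4,197.23; payment $906.62; balance $3,290.61
Payment period 3: opening $3,290.61; interest $108.59 → $3,399.20; payment $1,078.64; balance $2,320.56
Payment period 4: opening $2,320.56; interest $76.57 → $2,397.13; payment $1,250.66; balance $1,146.47

$1,146.47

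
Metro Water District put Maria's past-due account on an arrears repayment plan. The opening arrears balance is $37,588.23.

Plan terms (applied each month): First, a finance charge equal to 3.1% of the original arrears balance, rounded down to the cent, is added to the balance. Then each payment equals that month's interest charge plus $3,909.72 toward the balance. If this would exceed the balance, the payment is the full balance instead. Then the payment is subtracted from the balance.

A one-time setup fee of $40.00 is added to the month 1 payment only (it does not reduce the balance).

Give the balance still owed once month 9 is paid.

$2,400.75

Month 1: opening $37,588.23; interest $1,165.23 → $38,753.46; payment $5,074.95 (+ $40.00 fee); balance $33,678.51
Month 2: opening $33,678.51; interest $1,165.23 → $34,843.74; payment $5,074.95; balance $29,768.79
Month 3: opening $29,768.79; interest $1,165.23 → $30,934.02; payment $5,074.95; balance $25,859.07
Month 4: opening $25,859.07; interest $1,165.23 → $27,024.30; payment $5,074.95; balance $21,949.35
Month 5: opening $21,949.35; interest $1,165.23 → $23,114.58; payment $5,074.95; balance $18,039.63
Month 6: opening $18,039.63; interest $1,165.23 → $19,204.86; payment $5,074.95; balance $14,129.91
Month 7: opening $14,129.91; interest $1,165.23 → $15,295.14; payment $5,074.95; balance $10,220.19
Month 8: opening $10,220.19; interest $1,165.23 → $11,385.42; payment $5,074.95; balance $6,310.47
Month 9: opening $6,310.47; interest $1,165.23 → $7,475.70; payment $5,074.95; balance $2,400.75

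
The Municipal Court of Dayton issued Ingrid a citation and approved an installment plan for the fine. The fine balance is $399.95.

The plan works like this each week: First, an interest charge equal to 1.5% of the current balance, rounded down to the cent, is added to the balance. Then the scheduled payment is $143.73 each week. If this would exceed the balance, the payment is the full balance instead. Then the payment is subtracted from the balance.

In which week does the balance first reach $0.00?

# | Opening | Interest | Payment | End bal
1 | $399.95 | $5.99 | $143.73 | $262.21
2 | $262.21 | $3.93 | $143.73 | $122.41
3 | $122.41 | $1.83 | $124.24 | $0.00
Balance reaches $0.00 in week 3.

3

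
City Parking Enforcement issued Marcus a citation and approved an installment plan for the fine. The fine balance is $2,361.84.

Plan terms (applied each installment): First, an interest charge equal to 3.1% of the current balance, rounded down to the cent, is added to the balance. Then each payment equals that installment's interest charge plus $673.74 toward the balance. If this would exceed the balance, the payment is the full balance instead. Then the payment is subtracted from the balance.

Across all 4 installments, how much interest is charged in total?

$167.53

Installment 1: opening $2,361.84; interest $73.21 → $2,435.05; payment $746.95; balance $1,688.10
Installment 2: opening $1,688.10; interest $52.33 → $1,740.43; payment $726.07; balance $1,014.36
Installment 3: opening $1,014.36; interest $31.44 → $1,045.80; payment $705.18; balance $340.62
Installment 4: opening $340.62; interest $10.55 → $351.17; payment $351.17; balance $0.00
Total interest: $73.21 + $52.33 + $31.44 + $10.55 = $167.53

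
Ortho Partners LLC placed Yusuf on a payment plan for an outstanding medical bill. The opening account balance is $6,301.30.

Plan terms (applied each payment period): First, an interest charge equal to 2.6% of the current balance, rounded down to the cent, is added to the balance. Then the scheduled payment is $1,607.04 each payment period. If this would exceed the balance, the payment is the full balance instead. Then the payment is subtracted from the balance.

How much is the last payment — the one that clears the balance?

Payment period 1: opening $6,301.30; interest $163.83 → $6,465.13; payment $1,607.04; balance $4,858.09
Payment period 2: opening $4,858.09; interest $126.31 → $4,984.40; payment $1,607.04; balance $3,377.36
Payment period 3: opening $3,377.36; interest $87.81 → $3,465.17; payment $1,607.04; balance $1,858.13
Payment period 4: opening $1,858.13; interest $48.31 → $1,906.44; payment $1,607.04; balance $299.40
Payment period 5: opening $299.40; interest $7.78 → $307.18; payment $307.18; balance $0.00

$307.18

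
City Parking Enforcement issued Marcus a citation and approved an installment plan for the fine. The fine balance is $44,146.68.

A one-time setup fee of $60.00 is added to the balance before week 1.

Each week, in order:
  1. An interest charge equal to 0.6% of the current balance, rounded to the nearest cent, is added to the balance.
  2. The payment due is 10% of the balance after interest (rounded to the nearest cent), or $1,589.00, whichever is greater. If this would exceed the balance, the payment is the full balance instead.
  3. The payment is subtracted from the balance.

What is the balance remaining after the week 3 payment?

Week 1: opening $44,206.68; interest $265.24 → $44,471.92; payment $4,447.19; balance $40,024.73
Week 2: opening $40,024.73; interest $240.15 → $40,264.88; payment $4,026.49; balance $36,238.39
Week 3: opening $36,238.39; interest $217.43 → $36,455.82; payment $3,645.58; balance $32,810.24

$32,810.24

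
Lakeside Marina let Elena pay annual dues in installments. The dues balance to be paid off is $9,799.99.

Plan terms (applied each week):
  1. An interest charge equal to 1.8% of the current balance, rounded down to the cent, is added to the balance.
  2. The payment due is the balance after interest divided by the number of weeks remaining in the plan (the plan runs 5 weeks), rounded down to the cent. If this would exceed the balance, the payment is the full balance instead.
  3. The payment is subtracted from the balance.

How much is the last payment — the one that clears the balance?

Week 1: opening $9,799.99; interest $176.39 → $9,976.38; payment $1,995.27; balance $7,981.11
Week 2: opening $7,981.11; interest $143.65 → $8,124.76; payment $2,031.19; balance $6,093.57
Week 3: opening $6,093.57; interest $109.68 → $6,203.25; payment $2,067.75; balance $4,135.50
Week 4: opening $4,135.50; interest $74.43 → $4,209.93; payment $2,104.96; balance $2,104.97
Week 5: opening $2,104.97; interest $37.88 → $2,142.85; payment $2,142.85; balance $0.00

$2,142.85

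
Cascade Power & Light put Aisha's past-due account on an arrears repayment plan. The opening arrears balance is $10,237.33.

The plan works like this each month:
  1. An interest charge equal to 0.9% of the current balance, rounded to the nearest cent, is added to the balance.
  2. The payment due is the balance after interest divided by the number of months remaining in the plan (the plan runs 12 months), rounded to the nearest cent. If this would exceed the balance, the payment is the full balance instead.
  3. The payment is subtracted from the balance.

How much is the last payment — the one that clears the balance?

Month 1: opening $10,237.33; interest $92.14 → $10,329.47; payment $860.79; balance $9,468.68
Month 2: opening $9,468.68; interest $85.22 → $9,553.90; payment $868.54; balance $8,685.36
Month 3: opening $8,685.36; interest $78.17 → $8,763.53; payment $876.35; balance $7,887.18
Month 4: opening $7,887.18; interest $70.98 → $7,958.16; payment $884.24; balance $7,073.92
Month 5: opening $7,073.92; interest $63.67 → $7,137.59; payment $892.20; balance $6,245.39
Month 6: opening $6,245.39; interest $56.21 → $6,301.60; payment $900.23; balance $5,401.37
Month 7: opening $5,401.37; interest $48.61 → $5,449.98; payment $908.33; balance $4,541.65
Month 8: opening $4,541.65; interest $40.87 → $4,582.52; payment $916.50; balance $3,666.02
Month 9: opening $3,666.02; interest $32.99 → $3,699.01; payment $924.75; balance $2,774.26
Month 10: opening $2,774.26; interest $24.97 → $2,799.23; payment $933.08; balance $1,866.15
Month 11: opening $1,866.15; interest $16.80 → $1,882.95; payment $941.48; balance $941.47
Month 12: opening $941.47; interest $8.47 → $949.94; payment $949.94; balance $0.00

$949.94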